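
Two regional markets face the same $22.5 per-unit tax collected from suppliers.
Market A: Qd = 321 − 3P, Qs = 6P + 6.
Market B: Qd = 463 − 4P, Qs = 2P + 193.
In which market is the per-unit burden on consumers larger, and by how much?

Market A: pre-tax P* = $35, Q* = 216; post-tax Q = 171; per-unit burden on consumers = $15.
Market B: pre-tax P* = $45, Q* = 283; post-tax Q = 253; per-unit burden on consumers = $7.5.
Difference: $15 vs $7.5 → market A is larger by $7.5.

Market A, by $7.5.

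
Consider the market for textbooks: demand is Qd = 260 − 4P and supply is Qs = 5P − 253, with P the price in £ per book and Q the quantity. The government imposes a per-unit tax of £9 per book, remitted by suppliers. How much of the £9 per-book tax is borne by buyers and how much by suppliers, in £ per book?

Buyers bear £5 per book; suppliers bear £4 per book.

Before the tax: set 260 − 4P = 5P − 253 → P* = £57, Q* = 32.
With the tax collected from suppliers, supply shifts: Qs = 5(P − 9) − 253.
Solving gives Q = 12 with buyers paying £62 and suppliers receiving £53 (the £9 wedge).
Burden on buyers: £5; on suppliers: £4. (They sum to £9.)
The less price-elastic side of the market bears the larger share of a per-unit tax.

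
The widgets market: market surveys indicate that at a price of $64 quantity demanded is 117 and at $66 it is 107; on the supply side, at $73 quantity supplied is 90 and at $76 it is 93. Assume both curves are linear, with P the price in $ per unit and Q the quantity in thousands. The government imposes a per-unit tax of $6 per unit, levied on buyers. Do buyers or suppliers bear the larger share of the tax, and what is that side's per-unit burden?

Suppliers bear the larger share: $5 per unit.

Demand slope: (107 − 117)/(66 − 64) = -5, so Qd = 437 − 5P.
Supply slope: (93 − 90)/(76 − 73) = 1, so Qs = P + 17.
Without the tax, 437 − 5P = P + 17 gives 6P = 420, so P* = $70 and Q* = 87.
With the tax collected from buyers, demand (in seller-price terms) shifts: Qd = 437 − 5(P + 6).
Solving gives Q = 82 with buyers paying $71 and suppliers receiving $65 (the $6 wedge).
Per-unit burden: buyers $1, suppliers $5.
Suppliers take the larger share because supply is less price-elastic here (demand slope 5 vs supply slope 1).
The less price-elastic side of the market bears the larger share of a per-unit tax.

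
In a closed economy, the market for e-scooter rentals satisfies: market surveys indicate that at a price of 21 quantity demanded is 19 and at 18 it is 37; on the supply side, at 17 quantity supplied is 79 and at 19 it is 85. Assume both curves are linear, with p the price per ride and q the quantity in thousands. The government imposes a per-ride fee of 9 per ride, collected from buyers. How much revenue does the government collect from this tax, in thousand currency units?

Tax revenue = 441 thousand.

Demand slope: (37 − 19)/(18 − 21) = -6, so qd = 145 − 6p.
Supply slope: (85 − 79)/(19 − 17) = 3, so qs = 3p + 28.
Without the tax, 145 − 6p = 3p + 28 gives 9p = 117, so p* = 13 and q* = 67.
With the tax collected from buyers, demand (in seller-price terms) shifts: qd = 145 − 6(p + 9).
New equilibrium: buyers pay 16, sellers receive 7, q = 49. (Wedge: pb − ps = 9.)
Revenue = t · Q = 9 · 49 = 441.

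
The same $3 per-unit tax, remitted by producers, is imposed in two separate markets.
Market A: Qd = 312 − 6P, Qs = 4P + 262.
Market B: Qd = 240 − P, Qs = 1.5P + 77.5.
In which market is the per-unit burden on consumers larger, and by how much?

Market A: pre-tax P* = $5, Q* = 282; post-tax Q = 274.8; per-unit burden on consumers = $1.2.
Market B: pre-tax P* = $65, Q* = 175; post-tax Q = 173.2; per-unit burden on consumers = $1.8.
Difference: $1.2 vs $1.8 → market B is larger by $0.6.

Market B, by $0.6.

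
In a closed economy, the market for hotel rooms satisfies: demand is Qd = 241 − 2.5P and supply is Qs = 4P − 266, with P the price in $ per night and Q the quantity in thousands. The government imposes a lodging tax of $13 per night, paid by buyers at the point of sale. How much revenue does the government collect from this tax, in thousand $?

Without the tax, 241 − 2.5P = 4P − 266 gives 6.5P = 507, so P* = $78 and Q* = 46.
With the tax collected from buyers, demand (in seller-price terms) shifts: Qd = 241 − 2.5(P + 13).
New equilibrium: buyers pay $86, producers receive $73, Q = 26. (Wedge: Pb − Ps = 13.)
Revenue = t · Q = 13 · 26 = $338.

Tax revenue = $338 thousand.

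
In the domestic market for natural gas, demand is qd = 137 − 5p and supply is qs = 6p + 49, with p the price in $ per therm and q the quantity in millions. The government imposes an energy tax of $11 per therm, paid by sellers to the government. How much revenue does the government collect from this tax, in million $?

Tax revenue = $737 million.

Without the tax, 137 − 5p = 6p + 49 gives 11p = 88, so p* = $8 and q* = 97.
With the tax collected from sellers, supply shifts: qs = 6(p − 11) + 49.
New equilibrium: buyers pay $14, sellers receive $3, q = 67. (Wedge: pb − ps = 11.)
Revenue = t · Q = 11 · 67 = $737.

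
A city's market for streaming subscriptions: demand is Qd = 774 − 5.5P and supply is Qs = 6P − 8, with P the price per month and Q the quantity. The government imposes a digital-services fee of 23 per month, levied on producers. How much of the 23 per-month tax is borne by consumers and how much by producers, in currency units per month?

Consumers bear 12 per month; producers bear 11 per month.

Without the tax, 774 − 5.5P = 6P − 8 gives 11.5P = 782, so P* = 68 and Q* = 400.
With the tax collected from producers, supply shifts: Qs = 6(P − 23) − 8.
New equilibrium: consumers pay 80, producers receive 57, Q = 334. (Wedge: Pb − Ps = 23.)
Burden on consumers: 12; on producers: 11. (They sum to 23.)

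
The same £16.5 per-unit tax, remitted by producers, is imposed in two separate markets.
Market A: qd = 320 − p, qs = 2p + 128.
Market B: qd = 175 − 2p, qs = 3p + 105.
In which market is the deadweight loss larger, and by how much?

Market A: pre-tax p* = £64, q* = 256; post-tax q = 245; deadweight loss = £90.75.
Market B: pre-tax p* = £14, q* = 147; post-tax q = 127.2; deadweight loss = £163.35.
Difference: £90.75 vs £163.35 → market B is larger by £72.6.

Market B, by £72.6.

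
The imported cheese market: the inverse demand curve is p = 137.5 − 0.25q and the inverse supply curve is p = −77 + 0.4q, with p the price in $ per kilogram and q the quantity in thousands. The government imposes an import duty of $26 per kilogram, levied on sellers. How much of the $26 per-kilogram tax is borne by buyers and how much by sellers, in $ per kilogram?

Buyers bear $10 per kilogram; sellers bear $16 per kilogram.

Inverting to q(p) form: qd = 550 − 4p; qs = 2.5p + 192.5.
Before the tax: set 550 − 4p = 2.5p + 192.5 → p* = $55, q* = 330.
With the tax collected from sellers, supply shifts: qs = 2.5(p − 26) + 192.5.
New equilibrium: buyers pay $65, sellers receive $39, q = 290. (Wedge: pb − ps = 26.)
Burden on buyers: $10; on sellers: $16. (They sum to $26.)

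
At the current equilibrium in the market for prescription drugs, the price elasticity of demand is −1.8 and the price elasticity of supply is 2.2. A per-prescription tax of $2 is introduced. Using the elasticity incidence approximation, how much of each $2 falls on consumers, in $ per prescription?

Consumers bear ≈ $1.1 per prescription.

Incidence ratio: consumers' share ≈ εs / (εs + |εd|) = 2.2 / (2.2 + 1.8) = 0.55.
So consumers bear ≈ 0.55 × $2 = $1.1; producers bear $0.9.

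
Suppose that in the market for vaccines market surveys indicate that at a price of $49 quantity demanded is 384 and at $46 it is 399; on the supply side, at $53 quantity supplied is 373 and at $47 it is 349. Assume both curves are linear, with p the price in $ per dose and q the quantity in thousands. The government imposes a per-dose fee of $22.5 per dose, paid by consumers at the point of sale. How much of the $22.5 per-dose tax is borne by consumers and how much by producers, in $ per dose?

Consumers bear $10 per dose; producers bear $12.5 per dose.

Demand slope: (399 − 384)/(46 − 49) = -5, so qd = 629 − 5p.
Supply slope: (349 − 373)/(47 − 53) = 4, so qs = 4p + 161.
Before the tax: set 629 − 5p = 4p + 161 → p* = $52, q* = 369.
With the tax collected from consumers, demand (in seller-price terms) shifts: qd = 629 − 5(p + 22.5).
New equilibrium: consumers pay $62, producers receive $39.5, q = 319. (Wedge: pb − ps = 22.5.)
Burden on consumers: $10; on producers: $12.5. (They sum to $22.5.)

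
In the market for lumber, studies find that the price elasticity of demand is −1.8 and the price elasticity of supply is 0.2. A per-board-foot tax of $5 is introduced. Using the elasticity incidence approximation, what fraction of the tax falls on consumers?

Consumers' share ≈ 0.1.

Incidence ratio: consumers' share ≈ εs / (εs + |εd|) = 0.2 / (0.2 + 1.8) = 0.1.
Supply is the less elastic side, so consumers bear the smaller share.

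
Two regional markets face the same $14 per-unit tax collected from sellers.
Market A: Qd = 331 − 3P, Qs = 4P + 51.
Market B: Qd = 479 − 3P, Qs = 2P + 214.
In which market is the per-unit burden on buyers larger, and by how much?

Market A, by $2.4.

Market A: pre-tax P* = $40, Q* = 211; post-tax Q = 187; per-unit burden on buyers = $8.
Market B: pre-tax P* = $53, Q* = 320; post-tax Q = 303.2; per-unit burden on buyers = $5.6.
Difference: $8 vs $5.6 → market A is larger by $2.4.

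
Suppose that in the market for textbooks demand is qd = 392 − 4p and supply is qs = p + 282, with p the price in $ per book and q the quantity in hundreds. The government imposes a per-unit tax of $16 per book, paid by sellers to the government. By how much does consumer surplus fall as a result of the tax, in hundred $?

Consumer surplus falls by $952.32 hundred.

Before the tax: set 392 − 4p = p + 282 → p* = $22, q* = 304.
With the tax collected from sellers, supply shifts: qs = (p − 16) + 282.
Solving gives q = 291.2 with consumers paying $25.2 and sellers receiving $9.2 (the $16 wedge).
ΔCS is the trapezoid between Q = 291.2 and Q = 304 of height $3.2: ½ · (304 + 291.2) · 3.2 = $952.32.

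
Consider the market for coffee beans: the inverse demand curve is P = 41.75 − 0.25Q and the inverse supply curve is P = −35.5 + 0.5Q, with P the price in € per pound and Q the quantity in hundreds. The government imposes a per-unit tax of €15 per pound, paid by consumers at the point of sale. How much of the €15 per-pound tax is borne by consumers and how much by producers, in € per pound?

Consumers bear €5 per pound; producers bear €10 per pound.

Inverting to Q(P) form: Qd = 167 − 4P; Qs = 2P + 71.
Without the tax, 167 − 4P = 2P + 71 gives 6P = 96, so P* = €16 and Q* = 103.
With the tax collected from consumers, demand (in seller-price terms) shifts: Qd = 167 − 4(P + 15).
Solving gives Q = 83 with consumers paying €21 and producers receiving €6 (the €15 wedge).
Burden on consumers: €5; on producers: €10. (They sum to €15.)
The less price-elastic side of the market bears the larger share of a per-unit tax.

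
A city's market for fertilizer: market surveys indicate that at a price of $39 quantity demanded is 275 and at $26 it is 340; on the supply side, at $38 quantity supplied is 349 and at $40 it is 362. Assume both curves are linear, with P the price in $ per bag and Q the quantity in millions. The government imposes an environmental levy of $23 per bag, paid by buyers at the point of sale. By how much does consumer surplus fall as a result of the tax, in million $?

Consumer surplus falls by $3607.5 million.

Demand slope: (340 − 275)/(26 − 39) = -5, so Qd = 470 − 5P.
Supply slope: (362 − 349)/(40 − 38) = 6.5, so Qs = 6.5P + 102.
Without the tax, 470 − 5P = 6.5P + 102 gives 11.5P = 368, so P* = $32 and Q* = 310.
With the tax collected from buyers, demand (in seller-price terms) shifts: Qd = 470 − 5(P + 23).
New equilibrium: buyers pay $45, producers receive $22, Q = 245. (Wedge: Pb − Ps = 23.)
ΔCS is the trapezoid between Q = 245 and Q = 310 of height $13: ½ · (310 + 245) · 13 = $3607.5.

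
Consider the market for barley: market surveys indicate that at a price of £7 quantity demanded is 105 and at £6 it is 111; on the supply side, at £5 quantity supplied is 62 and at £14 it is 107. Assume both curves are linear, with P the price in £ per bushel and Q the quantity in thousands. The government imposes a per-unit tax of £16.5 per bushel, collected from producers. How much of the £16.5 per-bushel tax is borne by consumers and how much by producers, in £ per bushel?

Consumers bear £7.5 per bushel; producers bear £9 per bushel.

Demand slope: (111 − 105)/(6 − 7) = -6, so Qd = 147 − 6P.
Supply slope: (107 − 62)/(14 − 5) = 5, so Qs = 5P + 37.
Without the tax, 147 − 6P = 5P + 37 gives 11P = 110, so P* = £10 and Q* = 87.
With the tax collected from producers, supply shifts: Qs = 5(P − 16.5) + 37.
Solving gives Q = 42 with consumers paying £17.5 and producers receiving £1 (the £16.5 wedge).
Burden on consumers: £7.5; on producers: £9. (They sum to £16.5.)
The less price-elastic side of the market bears the larger share of a per-unit tax.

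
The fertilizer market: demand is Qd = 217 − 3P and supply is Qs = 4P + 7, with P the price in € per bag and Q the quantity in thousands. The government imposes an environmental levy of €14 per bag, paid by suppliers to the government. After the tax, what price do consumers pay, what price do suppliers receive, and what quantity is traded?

Consumers pay €38; suppliers receive €24; quantity = 103.

Without the tax, 217 − 3P = 4P + 7 gives 7P = 210, so P* = €30 and Q* = 127.
With the tax collected from suppliers, supply shifts: Qs = 4(P − 14) + 7.
New equilibrium: consumers pay €38, suppliers receive €24, Q = 103. (Wedge: Pb − Ps = 14.)
The less price-elastic side of the market bears the larger share of a per-unit tax.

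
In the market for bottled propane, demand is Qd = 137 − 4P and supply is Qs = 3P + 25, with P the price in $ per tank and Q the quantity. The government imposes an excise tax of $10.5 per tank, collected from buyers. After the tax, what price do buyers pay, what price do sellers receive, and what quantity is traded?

Buyers pay $20.5; sellers receive $10; quantity = 55.

Before the tax: set 137 − 4P = 3P + 25 → P* = $16, Q* = 73.
With the tax collected from buyers, demand (in seller-price terms) shifts: Qd = 137 − 4(P + 10.5).
New equilibrium: buyers pay $20.5, sellers receive $10, Q = 55. (Wedge: Pb − Ps = 10.5.)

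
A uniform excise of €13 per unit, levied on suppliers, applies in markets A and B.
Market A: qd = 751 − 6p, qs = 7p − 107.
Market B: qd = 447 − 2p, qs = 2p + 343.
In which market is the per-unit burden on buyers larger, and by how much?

Market A: pre-tax p* = €66, q* = 355; post-tax q = 313; per-unit burden on buyers = €7.
Market B: pre-tax p* = €26, q* = 395; post-tax q = 382; per-unit burden on buyers = €6.5.
Difference: €7 vs €6.5 → market A is larger by €0.5.

Market A, by €0.5.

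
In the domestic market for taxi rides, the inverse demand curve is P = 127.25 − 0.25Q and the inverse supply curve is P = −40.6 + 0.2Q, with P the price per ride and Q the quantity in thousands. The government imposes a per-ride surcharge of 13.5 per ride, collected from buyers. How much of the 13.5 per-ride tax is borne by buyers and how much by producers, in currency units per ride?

Rewrite in direct form: Qd = 509 − 4P and Qs = 5P + 203.
Before the tax: set 509 − 4P = 5P + 203 → P* = 34, Q* = 373.
With the tax collected from buyers, demand (in seller-price terms) shifts: Qd = 509 − 4(P + 13.5).
New equilibrium: buyers pay 41.5, producers receive 28, Q = 343. (Wedge: Pb − Ps = 13.5.)
Burden on buyers: 7.5; on producers: 6. (They sum to 13.5.)

Buyers bear 7.5 per ride; producers bear 6 per ride.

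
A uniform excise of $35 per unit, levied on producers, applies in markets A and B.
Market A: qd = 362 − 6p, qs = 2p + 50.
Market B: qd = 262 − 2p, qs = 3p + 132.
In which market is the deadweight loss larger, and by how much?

Market A: pre-tax p* = $39, q* = 128; post-tax q = 75.5; deadweight loss = $918.75.
Market B: pre-tax p* = $26, q* = 210; post-tax q = 168; deadweight loss = $735.
Difference: $918.75 vs $735 → market A is larger by $183.75.

Market A, by $183.75.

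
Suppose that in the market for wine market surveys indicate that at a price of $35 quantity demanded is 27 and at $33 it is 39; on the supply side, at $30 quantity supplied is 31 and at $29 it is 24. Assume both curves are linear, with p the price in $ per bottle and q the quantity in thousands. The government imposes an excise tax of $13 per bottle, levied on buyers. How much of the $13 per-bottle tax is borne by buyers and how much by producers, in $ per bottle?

Buyers bear $7 per bottle; producers bear $6 per bottle.

Demand slope: (39 − 27)/(33 − 35) = -6, so qd = 237 − 6p.
Supply slope: (24 − 31)/(29 − 30) = 7, so qs = 7p − 179.
Without the tax, 237 − 6p = 7p − 179 gives 13p = 416, so p* = $32 and q* = 45.
With the tax collected from buyers, demand (in seller-price terms) shifts: qd = 237 − 6(p + 13).
Solving gives q = 3 with buyers paying $39 and producers receiving $26 (the $13 wedge).
Burden on buyers: $7; on producers: $6. (They sum to $13.)
The less price-elastic side of the market bears the larger share of a per-unit tax.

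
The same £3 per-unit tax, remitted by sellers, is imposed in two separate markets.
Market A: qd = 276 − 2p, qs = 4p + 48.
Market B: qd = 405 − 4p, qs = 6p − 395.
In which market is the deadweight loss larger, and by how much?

Market A: pre-tax p* = £38, q* = 200; post-tax q = 196; deadweight loss = £6.
Market B: pre-tax p* = £80, q* = 85; post-tax q = 77.8; deadweight loss = £10.8.
Difference: £6 vs £10.8 → market B is larger by £4.8.

Market B, by £4.8.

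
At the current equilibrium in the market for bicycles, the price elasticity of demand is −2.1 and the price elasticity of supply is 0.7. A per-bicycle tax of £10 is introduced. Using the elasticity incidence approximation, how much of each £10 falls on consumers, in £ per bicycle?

Incidence ratio: consumers' share ≈ εs / (εs + |εd|) = 0.7 / (0.7 + 2.1) = 0.25.
So consumers bear ≈ 0.25 × £10 = £2.5; producers bear £7.5.

Consumers bear ≈ £2.5 per bicycle.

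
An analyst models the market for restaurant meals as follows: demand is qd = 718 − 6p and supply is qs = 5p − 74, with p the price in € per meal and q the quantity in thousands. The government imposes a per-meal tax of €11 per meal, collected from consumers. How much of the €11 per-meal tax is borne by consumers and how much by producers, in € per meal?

Consumers bear €5 per meal; producers bear €6 per meal.

Without the tax, 718 − 6p = 5p − 74 gives 11p = 792, so p* = €72 and q* = 286.
With the tax collected from consumers, demand (in seller-price terms) shifts: qd = 718 − 6(p + 11).
New equilibrium: consumers pay €77, producers receive €66, q = 256. (Wedge: pb − ps = 11.)
Burden on consumers: €5; on producers: €6. (They sum to €11.)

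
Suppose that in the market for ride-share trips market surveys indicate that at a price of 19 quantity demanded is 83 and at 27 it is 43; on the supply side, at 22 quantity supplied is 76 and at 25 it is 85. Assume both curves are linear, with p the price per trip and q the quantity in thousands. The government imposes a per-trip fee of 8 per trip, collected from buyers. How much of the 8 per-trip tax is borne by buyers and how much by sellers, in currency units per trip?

Demand slope: (43 − 83)/(27 − 19) = -5, so qd = 178 − 5p.
Supply slope: (85 − 76)/(25 − 22) = 3, so qs = 3p + 10.
Without the tax, 178 − 5p = 3p + 10 gives 8p = 168, so p* = 21 and q* = 73.
With the tax collected from buyers, demand (in seller-price terms) shifts: qd = 178 − 5(p + 8).
New equilibrium: buyers pay 24, sellers receive 16, q = 58. (Wedge: pb − ps = 8.)
Burden on buyers: 3; on sellers: 5. (They sum to 8.)
The less price-elastic side of the market bears the larger share of a per-unit tax.

Buyers bear 3 per trip; sellers bear 5 per trip.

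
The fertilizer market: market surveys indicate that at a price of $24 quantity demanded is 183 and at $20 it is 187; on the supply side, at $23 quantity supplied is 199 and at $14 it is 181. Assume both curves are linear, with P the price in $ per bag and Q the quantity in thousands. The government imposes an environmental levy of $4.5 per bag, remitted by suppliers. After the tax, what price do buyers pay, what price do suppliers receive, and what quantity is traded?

Demand slope: (187 − 183)/(20 − 24) = -1, so Qd = 207 − P.
Supply slope: (181 − 199)/(14 − 23) = 2, so Qs = 2P + 153.
Before the tax: set 207 − P = 2P + 153 → P* = $18, Q* = 189.
With the tax collected from suppliers, supply shifts: Qs = 2(P − 4.5) + 153.
New equilibrium: buyers pay $21, suppliers receive $16.5, Q = 186. (Wedge: Pb − Ps = 4.5.)
The less price-elastic side of the market bears the larger share of a per-unit tax.

Buyers pay $21; suppliers receive $16.5; quantity = 186.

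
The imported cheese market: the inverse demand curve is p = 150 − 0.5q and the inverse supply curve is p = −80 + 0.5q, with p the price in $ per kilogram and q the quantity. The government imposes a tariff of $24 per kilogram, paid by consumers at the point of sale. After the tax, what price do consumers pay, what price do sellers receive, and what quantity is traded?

Consumers pay $47; sellers receive $23; quantity = 206.

Rewrite in direct form: qd = 300 − 2p and qs = 2p + 160.
Before the tax: set 300 − 2p = 2p + 160 → p* = $35, q* = 230.
With the tax collected from consumers, demand (in seller-price terms) shifts: qd = 300 − 2(p + 24).
New equilibrium: consumers pay $47, sellers receive $23, q = 206. (Wedge: pb − ps = 24.)
The less price-elastic side of the market bears the larger share of a per-unit tax.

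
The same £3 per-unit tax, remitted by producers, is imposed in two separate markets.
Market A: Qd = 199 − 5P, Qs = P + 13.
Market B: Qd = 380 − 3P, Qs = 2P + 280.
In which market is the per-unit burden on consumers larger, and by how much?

Market A: pre-tax P* = £31, Q* = 44; post-tax Q = 41.5; per-unit burden on consumers = £0.5.
Market B: pre-tax P* = £20, Q* = 320; post-tax Q = 316.4; per-unit burden on consumers = £1.2.
Difference: £0.5 vs £1.2 → market B is larger by £0.7.

Market B, by £0.7.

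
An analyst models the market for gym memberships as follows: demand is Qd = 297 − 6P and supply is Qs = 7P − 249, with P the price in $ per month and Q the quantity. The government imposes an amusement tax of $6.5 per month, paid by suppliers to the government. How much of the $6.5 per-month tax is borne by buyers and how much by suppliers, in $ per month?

Buyers bear $3.5 per month; suppliers bear $3 per month.

Without the tax, 297 − 6P = 7P − 249 gives 13P = 546, so P* = $42 and Q* = 45.
With the tax collected from suppliers, supply shifts: Qs = 7(P − 6.5) − 249.
Solving gives Q = 24 with buyers paying $45.5 and suppliers receiving $39 (the $6.5 wedge).
Burden on buyers: $3.5; on suppliers: $3. (They sum to $6.5.)
The less price-elastic side of the market bears the larger share of a per-unit tax.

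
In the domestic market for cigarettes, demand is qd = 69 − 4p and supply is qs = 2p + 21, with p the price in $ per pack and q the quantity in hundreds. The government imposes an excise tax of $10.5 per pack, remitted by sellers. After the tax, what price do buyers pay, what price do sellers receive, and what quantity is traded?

Without the tax, 69 − 4p = 2p + 21 gives 6p = 48, so p* = $8 and q* = 37.
With the tax collected from sellers, supply shifts: qs = 2(p − 10.5) + 21.
New equilibrium: buyers pay $11.5, sellers receive $1, q = 23. (Wedge: pb − ps = 10.5.)
The less price-elastic side of the market bears the larger share of a per-unit tax.

Buyers pay $11.5; sellers receive $1; quantity = 23.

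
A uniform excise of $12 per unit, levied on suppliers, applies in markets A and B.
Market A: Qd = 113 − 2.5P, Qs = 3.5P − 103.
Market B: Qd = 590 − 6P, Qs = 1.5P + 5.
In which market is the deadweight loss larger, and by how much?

Market A: pre-tax P* = $36, Q* = 23; post-tax Q = 5.5; deadweight loss = $105.
Market B: pre-tax P* = $78, Q* = 122; post-tax Q = 107.6; deadweight loss = $86.4.
Difference: $105 vs $86.4 → market A is larger by $18.6.

Market A, by $18.6.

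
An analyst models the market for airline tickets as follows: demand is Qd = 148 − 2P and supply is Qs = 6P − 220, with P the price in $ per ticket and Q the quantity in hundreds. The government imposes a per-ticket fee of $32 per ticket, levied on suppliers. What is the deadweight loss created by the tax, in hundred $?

Deadweight loss = $768 hundred.

Before the tax: set 148 − 2P = 6P − 220 → P* = $46, Q* = 56.
With the tax collected from suppliers, supply shifts: Qs = 6(P − 32) − 220.
New equilibrium: buyers pay $70, suppliers receive $38, Q = 8. (Wedge: Pb − Ps = 32.)
Quantity falls by |ΔQ| = |56 − 8| = 48.
DWL = ½ · t · |ΔQ| = ½ · 32 · 48 = $768.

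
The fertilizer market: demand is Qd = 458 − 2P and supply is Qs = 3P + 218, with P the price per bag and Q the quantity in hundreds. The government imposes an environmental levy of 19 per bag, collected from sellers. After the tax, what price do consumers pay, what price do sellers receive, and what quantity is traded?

Consumers pay 59.4; sellers receive 40.4; quantity = 339.2.

Without the tax, 458 − 2P = 3P + 218 gives 5P = 240, so P* = 48 and Q* = 362.
With the tax collected from sellers, supply shifts: Qs = 3(P − 19) + 218.
Solving gives Q = 339.2 with consumers paying 59.4 and sellers receiving 40.4 (the 19 wedge).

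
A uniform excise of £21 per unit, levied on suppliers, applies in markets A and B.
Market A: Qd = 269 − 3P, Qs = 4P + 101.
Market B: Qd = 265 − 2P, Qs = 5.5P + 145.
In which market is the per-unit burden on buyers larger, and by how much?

Market A: pre-tax P* = £24, Q* = 197; post-tax Q = 161; per-unit burden on buyers = £12.
Market B: pre-tax P* = £16, Q* = 233; post-tax Q = 202.2; per-unit burden on buyers = £15.4.
Difference: £12 vs £15.4 → market B is larger by £3.4.

Market B, by £3.4.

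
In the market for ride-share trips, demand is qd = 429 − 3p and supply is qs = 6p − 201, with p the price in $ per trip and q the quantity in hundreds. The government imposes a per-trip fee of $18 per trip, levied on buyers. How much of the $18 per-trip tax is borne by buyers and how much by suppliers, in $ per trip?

Buyers bear $12 per trip; suppliers bear $6 per trip.

Before the tax: set 429 − 3p = 6p − 201 → p* = $70, q* = 219.
With the tax collected from buyers, demand (in seller-price terms) shifts: qd = 429 − 3(p + 18).
New equilibrium: buyers pay $82, suppliers receive $64, q = 183. (Wedge: pb − ps = 18.)
Burden on buyers: $12; on suppliers: $6. (They sum to $18.)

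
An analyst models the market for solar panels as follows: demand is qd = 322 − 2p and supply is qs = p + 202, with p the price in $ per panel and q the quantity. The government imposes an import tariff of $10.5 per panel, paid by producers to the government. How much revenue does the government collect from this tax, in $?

Tax revenue = $2467.5.

Without the tax, 322 − 2p = p + 202 gives 3p = 120, so p* = $40 and q* = 242.
With the tax collected from producers, supply shifts: qs = (p − 10.5) + 202.
New equilibrium: consumers pay $43.5, producers receive $33, q = 235. (Wedge: pb − ps = 10.5.)
Revenue = t · Q = 10.5 · 235 = $2467.5.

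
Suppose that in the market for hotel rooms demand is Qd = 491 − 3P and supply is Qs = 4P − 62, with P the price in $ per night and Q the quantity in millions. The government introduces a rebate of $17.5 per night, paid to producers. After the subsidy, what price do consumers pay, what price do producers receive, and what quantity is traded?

Without the subsidy, 491 − 3P = 4P − 62 gives 7P = 553, so P* = $79 and Q* = 254.
With a per-unit subsidy paid to producers, each receives P + 17.5 per unit sold, so supply becomes Qs = 4(P + 17.5) − 62.
Solving gives Q = 284 with consumers paying $69 and producers receiving $86.5 (the $17.5 wedge).

Consumers pay $69; producers receive $86.5; quantity = 284.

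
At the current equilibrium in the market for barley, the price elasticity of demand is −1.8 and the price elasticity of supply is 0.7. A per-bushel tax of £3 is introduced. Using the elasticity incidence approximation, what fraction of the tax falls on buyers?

Buyers' share ≈ 0.28.

Incidence ratio: buyers' share ≈ εs / (εs + |εd|) = 0.7 / (0.7 + 1.8) = 0.28.
Supply is the less elastic side, so buyers bear the smaller share.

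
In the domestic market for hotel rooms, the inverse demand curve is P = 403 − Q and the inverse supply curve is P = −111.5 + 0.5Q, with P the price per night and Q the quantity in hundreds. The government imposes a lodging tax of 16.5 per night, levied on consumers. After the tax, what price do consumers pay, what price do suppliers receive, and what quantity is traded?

Rewrite in direct form: Qd = 403 − P and Qs = 2P + 223.
Before the tax: set 403 − P = 2P + 223 → P* = 60, Q* = 343.
With the tax collected from consumers, demand (in seller-price terms) shifts: Qd = 403 − (P + 16.5).
Solving gives Q = 332 with consumers paying 71 and suppliers receiving 54.5 (the 16.5 wedge).
The less price-elastic side of the market bears the larger share of a per-unit tax.

Consumers pay 71; suppliers receive 54.5; quantity = 332.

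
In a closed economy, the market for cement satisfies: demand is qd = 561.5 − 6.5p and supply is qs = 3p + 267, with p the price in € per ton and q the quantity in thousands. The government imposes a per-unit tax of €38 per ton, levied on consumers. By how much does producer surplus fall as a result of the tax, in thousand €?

Producer surplus falls by €8346 thousand.

Before the tax: set 561.5 − 6.5p = 3p + 267 → p* = €31, q* = 360.
With the tax collected from consumers, demand (in seller-price terms) shifts: qd = 561.5 − 6.5(p + 38).
Solving gives q = 282 with consumers paying €43 and suppliers receiving €5 (the €38 wedge).
ΔPS is the trapezoid between Q = 282 and Q = 360 of height €26: ½ · (360 + 282) · 26 = €8346.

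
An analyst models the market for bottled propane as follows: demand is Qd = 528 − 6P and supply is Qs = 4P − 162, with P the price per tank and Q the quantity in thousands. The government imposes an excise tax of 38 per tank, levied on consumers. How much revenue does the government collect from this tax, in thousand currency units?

Tax revenue = 866.4 thousand.

Without the tax, 528 − 6P = 4P − 162 gives 10P = 690, so P* = 69 and Q* = 114.
With the tax collected from consumers, demand (in seller-price terms) shifts: Qd = 528 − 6(P + 38).
New equilibrium: consumers pay 84.2, suppliers receive 46.2, Q = 22.8. (Wedge: Pb − Ps = 38.)
Revenue = t · Q = 38 · 22.8 = 866.4.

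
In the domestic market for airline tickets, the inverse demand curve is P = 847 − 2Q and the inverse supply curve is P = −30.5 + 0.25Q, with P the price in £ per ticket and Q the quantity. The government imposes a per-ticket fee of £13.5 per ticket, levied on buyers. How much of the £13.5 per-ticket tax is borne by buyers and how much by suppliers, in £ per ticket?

Rewrite in direct form: Qd = 423.5 − 0.5P and Qs = 4P + 122.
Before the tax: set 423.5 − 0.5P = 4P + 122 → P* = £67, Q* = 390.
With the tax collected from buyers, demand (in seller-price terms) shifts: Qd = 423.5 − 0.5(P + 13.5).
Solving gives Q = 384 with buyers paying £79 and suppliers receiving £65.5 (the £13.5 wedge).
Burden on buyers: £12; on suppliers: £1.5. (They sum to £13.5.)

Buyers bear £12 per ticket; suppliers bear £1.5 per ticket.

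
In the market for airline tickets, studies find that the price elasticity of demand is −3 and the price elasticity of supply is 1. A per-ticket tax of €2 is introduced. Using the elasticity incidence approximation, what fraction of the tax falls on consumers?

Consumers' share ≈ 0.25.

Incidence ratio: consumers' share ≈ εs / (εs + |εd|) = 1 / (1 + 3) = 0.25.
Supply is the less elastic side, so consumers bear the smaller share.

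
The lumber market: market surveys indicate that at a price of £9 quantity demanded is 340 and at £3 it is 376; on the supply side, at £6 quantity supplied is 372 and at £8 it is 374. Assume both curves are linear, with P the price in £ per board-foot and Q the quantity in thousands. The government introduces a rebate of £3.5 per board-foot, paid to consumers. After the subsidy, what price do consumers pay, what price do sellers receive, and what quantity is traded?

Demand slope: (376 − 340)/(3 − 9) = -6, so Qd = 394 − 6P.
Supply slope: (374 − 372)/(8 − 6) = 1, so Qs = P + 366.
Before the subsidy: set 394 − 6P = P + 366 → P* = £4, Q* = 370.
With a per-unit subsidy paid to consumers, each effectively pays P − 3.5, so demand becomes Qd = 394 − 6(P − 3.5).
Solving gives Q = 373 with consumers paying £3.5 and sellers receiving £7 (the £3.5 wedge).

Consumers pay £3.5; sellers receive £7; quantity = 373.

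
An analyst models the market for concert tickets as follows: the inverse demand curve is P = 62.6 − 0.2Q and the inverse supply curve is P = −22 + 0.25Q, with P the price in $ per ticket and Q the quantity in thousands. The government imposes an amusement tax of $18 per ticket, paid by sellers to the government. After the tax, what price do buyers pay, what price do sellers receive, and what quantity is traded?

Buyers pay $33; sellers receive $15; quantity = 148.

Rewrite in direct form: Qd = 313 − 5P and Qs = 4P + 88.
Without the tax, 313 − 5P = 4P + 88 gives 9P = 225, so P* = $25 and Q* = 188.
With the tax collected from sellers, supply shifts: Qs = 4(P − 18) + 88.
New equilibrium: buyers pay $33, sellers receive $15, Q = 148. (Wedge: Pb − Ps = 18.)
The less price-elastic side of the market bears the larger share of a per-unit tax.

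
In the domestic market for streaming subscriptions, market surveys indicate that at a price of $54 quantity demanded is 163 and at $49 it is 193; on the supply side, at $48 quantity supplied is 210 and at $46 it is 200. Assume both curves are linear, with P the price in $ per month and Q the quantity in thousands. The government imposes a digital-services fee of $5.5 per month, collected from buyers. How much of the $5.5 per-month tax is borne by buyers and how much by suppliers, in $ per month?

Buyers bear $2.5 per month; suppliers bear $3 per month.

Demand slope: (193 − 163)/(49 − 54) = -6, so Qd = 487 − 6P.
Supply slope: (200 − 210)/(46 − 48) = 5, so Qs = 5P − 30.
Before the tax: set 487 − 6P = 5P − 30 → P* = $47, Q* = 205.
With the tax collected from buyers, demand (in seller-price terms) shifts: Qd = 487 − 6(P + 5.5).
Solving gives Q = 190 with buyers paying $49.5 and suppliers receiving $44 (the $5.5 wedge).
Burden on buyers: $2.5; on suppliers: $3. (They sum to $5.5.)
The less price-elastic side of the market bears the larger share of a per-unit tax.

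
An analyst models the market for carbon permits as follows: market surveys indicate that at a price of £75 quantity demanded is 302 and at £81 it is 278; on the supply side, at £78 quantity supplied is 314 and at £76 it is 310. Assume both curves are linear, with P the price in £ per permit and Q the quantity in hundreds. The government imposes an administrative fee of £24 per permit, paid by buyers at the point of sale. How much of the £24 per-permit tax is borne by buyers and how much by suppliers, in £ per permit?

Buyers bear £8 per permit; suppliers bear £16 per permit.

Demand slope: (278 − 302)/(81 − 75) = -4, so Qd = 602 − 4P.
Supply slope: (310 − 314)/(76 − 78) = 2, so Qs = 2P + 158.
Before the tax: set 602 − 4P = 2P + 158 → P* = £74, Q* = 306.
With the tax collected from buyers, demand (in seller-price terms) shifts: Qd = 602 − 4(P + 24).
Solving gives Q = 274 with buyers paying £82 and suppliers receiving £58 (the £24 wedge).
Burden on buyers: £8; on suppliers: £16. (They sum to £24.)
The less price-elastic side of the market bears the larger share of a per-unit tax.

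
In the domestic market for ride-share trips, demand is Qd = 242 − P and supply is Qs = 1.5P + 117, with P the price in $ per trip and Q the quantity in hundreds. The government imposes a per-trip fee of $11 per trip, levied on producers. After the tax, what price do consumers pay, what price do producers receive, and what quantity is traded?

Consumers pay $56.6; producers receive $45.6; quantity = 185.4.

Without the tax, 242 − P = 1.5P + 117 gives 2.5P = 125, so P* = $50 and Q* = 192.
With the tax collected from producers, supply shifts: Qs = 1.5(P − 11) + 117.
New equilibrium: consumers pay $56.6, producers receive $45.6, Q = 185.4. (Wedge: Pb − Ps = 11.)
The less price-elastic side of the market bears the larger share of a per-unit tax.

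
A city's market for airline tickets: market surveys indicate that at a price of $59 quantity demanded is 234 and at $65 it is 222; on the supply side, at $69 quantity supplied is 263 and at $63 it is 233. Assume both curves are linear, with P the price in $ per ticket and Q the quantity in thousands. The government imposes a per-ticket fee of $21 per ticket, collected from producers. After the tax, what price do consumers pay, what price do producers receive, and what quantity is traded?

Consumers pay $77; producers receive $56; quantity = 198.

Demand slope: (222 − 234)/(65 − 59) = -2, so Qd = 352 − 2P.
Supply slope: (233 − 263)/(63 − 69) = 5, so Qs = 5P − 82.
Without the tax, 352 − 2P = 5P − 82 gives 7P = 434, so P* = $62 and Q* = 228.
With the tax collected from producers, supply shifts: Qs = 5(P − 21) − 82.
Solving gives Q = 198 with consumers paying $77 and producers receiving $56 (the $21 wedge).
The less price-elastic side of the market bears the larger share of a per-unit tax.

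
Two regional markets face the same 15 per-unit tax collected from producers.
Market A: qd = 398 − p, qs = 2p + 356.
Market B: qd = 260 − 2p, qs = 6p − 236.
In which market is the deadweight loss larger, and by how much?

Market A: pre-tax p* = 14, q* = 384; post-tax q = 374; deadweight loss = 75.
Market B: pre-tax p* = 62, q* = 136; post-tax q = 113.5; deadweight loss = 168.75.
Difference: 75 vs 168.75 → market B is larger by 93.75.

Market B, by 93.75.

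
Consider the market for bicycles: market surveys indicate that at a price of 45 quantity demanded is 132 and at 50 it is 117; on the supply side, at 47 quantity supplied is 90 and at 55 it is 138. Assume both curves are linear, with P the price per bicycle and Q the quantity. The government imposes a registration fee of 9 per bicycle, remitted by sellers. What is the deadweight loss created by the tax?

Deadweight loss = 81.

Demand slope: (117 − 132)/(50 − 45) = -3, so Qd = 267 − 3P.
Supply slope: (138 − 90)/(55 − 47) = 6, so Qs = 6P − 192.
Without the tax, 267 − 3P = 6P − 192 gives 9P = 459, so P* = 51 and Q* = 114.
With the tax collected from sellers, supply shifts: Qs = 6(P − 9) − 192.
New equilibrium: consumers pay 57, sellers receive 48, Q = 96. (Wedge: Pb − Ps = 9.)
Quantity falls by |ΔQ| = |114 − 96| = 18.
DWL = ½ · t · |ΔQ| = ½ · 9 · 18 = 81.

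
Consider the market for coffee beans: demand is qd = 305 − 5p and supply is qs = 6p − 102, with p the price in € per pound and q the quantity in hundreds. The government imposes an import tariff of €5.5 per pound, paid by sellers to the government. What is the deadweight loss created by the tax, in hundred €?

Deadweight loss = €41.25 hundred.

Without the tax, 305 − 5p = 6p − 102 gives 11p = 407, so p* = €37 and q* = 120.
With the tax collected from sellers, supply shifts: qs = 6(p − 5.5) − 102.
Solving gives q = 105 with buyers paying €40 and sellers receiving €34.5 (the €5.5 wedge).
Quantity falls by |ΔQ| = |120 − 105| = 15.
DWL = ½ · t · |ΔQ| = ½ · 5.5 · 15 = €41.25.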